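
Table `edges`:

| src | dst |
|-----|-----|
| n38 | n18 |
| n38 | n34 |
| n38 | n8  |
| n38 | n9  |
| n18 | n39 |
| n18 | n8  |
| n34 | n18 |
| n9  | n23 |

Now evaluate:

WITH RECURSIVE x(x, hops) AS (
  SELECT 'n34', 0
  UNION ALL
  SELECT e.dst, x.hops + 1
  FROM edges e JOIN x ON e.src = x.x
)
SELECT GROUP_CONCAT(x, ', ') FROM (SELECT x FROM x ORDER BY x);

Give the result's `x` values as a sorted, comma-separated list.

n18, n34, n39, n8

Base: (n34, hops=0).
Iteration 1: edges from {n34} -> (n18, hops=1).
Iteration 2: edges from {n18} -> (n39, hops=2), (n8, hops=2).
Iteration 3: no outgoing edges from {n39,n8}; recursion stops.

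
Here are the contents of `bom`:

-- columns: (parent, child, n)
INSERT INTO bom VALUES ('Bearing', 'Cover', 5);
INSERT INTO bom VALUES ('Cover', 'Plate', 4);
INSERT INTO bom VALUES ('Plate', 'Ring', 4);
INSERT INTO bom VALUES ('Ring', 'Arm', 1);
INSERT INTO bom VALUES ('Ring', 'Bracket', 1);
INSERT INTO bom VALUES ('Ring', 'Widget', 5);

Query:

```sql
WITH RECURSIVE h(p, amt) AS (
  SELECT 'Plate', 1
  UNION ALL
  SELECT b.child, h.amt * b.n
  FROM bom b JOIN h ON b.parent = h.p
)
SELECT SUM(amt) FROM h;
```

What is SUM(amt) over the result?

Base: (Plate, amt=1).
Iteration 1: components of {Plate} -> Ring = 1*4 = 4.
Iteration 2: components of {Ring} -> Arm = 4*1 = 4, Bracket = 4*1 = 4, Widget = 4*5 = 20.
Iteration 3: no further components; recursion stops.
SUM(amt) = 1 + 4 + 4 + 4 + 20 = 33.

33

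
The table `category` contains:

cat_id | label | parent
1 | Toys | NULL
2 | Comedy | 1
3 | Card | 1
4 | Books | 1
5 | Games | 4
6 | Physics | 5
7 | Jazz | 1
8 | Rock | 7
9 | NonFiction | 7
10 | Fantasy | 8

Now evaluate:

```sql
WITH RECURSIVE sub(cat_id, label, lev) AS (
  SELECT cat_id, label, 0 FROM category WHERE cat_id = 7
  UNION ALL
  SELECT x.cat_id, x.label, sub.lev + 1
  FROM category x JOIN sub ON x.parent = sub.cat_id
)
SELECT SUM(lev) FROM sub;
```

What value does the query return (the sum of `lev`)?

4

Base: cat_id=7 (Jazz) at lev 0.
Iteration 1: rows with parent in {7} -> Rock (id 8, lev 1), NonFiction (id 9, lev 1).
Iteration 2: rows with parent in {8,9} -> Fantasy (id 10, lev 2).
Iteration 3: no rows with parent in {10}; recursion stops.
SUM(lev) = 0 + 1 + 1 + 2 = 4.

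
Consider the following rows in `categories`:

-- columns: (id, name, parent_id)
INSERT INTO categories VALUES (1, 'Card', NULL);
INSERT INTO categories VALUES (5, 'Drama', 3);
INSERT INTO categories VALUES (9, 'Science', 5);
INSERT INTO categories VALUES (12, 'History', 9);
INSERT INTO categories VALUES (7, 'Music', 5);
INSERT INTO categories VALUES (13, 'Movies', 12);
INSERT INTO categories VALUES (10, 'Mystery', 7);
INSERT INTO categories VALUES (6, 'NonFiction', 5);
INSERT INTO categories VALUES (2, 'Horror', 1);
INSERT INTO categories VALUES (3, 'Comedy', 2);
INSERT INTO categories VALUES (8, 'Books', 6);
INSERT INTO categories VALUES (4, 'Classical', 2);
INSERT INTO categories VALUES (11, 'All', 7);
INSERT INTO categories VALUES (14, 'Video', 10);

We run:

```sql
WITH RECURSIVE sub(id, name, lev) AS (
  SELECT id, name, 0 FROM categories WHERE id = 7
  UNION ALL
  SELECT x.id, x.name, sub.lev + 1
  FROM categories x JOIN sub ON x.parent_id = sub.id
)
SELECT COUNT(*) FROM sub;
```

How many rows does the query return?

4

Base: id=7 (Music) at lev 0.
Iteration 1: rows with parent_id in {7} -> Mystery (id 10, lev 1), All (id 11, lev 1).
Iteration 2: rows with parent_id in {10,11} -> Video (id 14, lev 2).
Iteration 3: no rows with parent_id in {14}; recursion stops.
Total rows emitted: 4.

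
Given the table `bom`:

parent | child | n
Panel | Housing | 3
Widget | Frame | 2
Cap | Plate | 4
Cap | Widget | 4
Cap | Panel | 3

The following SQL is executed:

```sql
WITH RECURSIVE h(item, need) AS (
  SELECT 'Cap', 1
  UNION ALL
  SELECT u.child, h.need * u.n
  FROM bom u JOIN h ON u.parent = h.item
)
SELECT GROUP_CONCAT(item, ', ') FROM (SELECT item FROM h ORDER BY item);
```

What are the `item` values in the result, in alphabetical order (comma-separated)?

Cap, Frame, Housing, Panel, Plate, Widget

Base: (Cap, need=1).
Iteration 1: components of {Cap} -> Panel = 1*3 = 3, Plate = 1*4 = 4, Widget = 1*4 = 4.
Iteration 2: components of {Panel,Plate,Widget} -> Frame = 4*2 = 8, Housing = 3*3 = 9.
Iteration 3: no further components; recursion stops.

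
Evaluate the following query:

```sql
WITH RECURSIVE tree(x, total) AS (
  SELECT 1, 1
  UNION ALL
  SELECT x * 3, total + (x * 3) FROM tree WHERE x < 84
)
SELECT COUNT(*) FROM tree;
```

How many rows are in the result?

6

Base: x=1, total=1.
Iteration 1: 1 < 84 holds -> x = 1 * 3 = 3, total = 1 + 3 = 4.
Iteration 2: 3 < 84 holds -> x = 3 * 3 = 9, total = 4 + 9 = 13.
Iteration 3: 9 < 84 holds -> x = 9 * 3 = 27, total = 13 + 27 = 40.
Iteration 4: 27 < 84 holds -> x = 27 * 3 = 81, total = 40 + 81 = 121.
Iteration 5: 81 < 84 holds -> x = 81 * 3 = 243, total = 121 + 243 = 364.
Iteration 6: 243 < 84 fails; recursion stops.
Total rows emitted: 6.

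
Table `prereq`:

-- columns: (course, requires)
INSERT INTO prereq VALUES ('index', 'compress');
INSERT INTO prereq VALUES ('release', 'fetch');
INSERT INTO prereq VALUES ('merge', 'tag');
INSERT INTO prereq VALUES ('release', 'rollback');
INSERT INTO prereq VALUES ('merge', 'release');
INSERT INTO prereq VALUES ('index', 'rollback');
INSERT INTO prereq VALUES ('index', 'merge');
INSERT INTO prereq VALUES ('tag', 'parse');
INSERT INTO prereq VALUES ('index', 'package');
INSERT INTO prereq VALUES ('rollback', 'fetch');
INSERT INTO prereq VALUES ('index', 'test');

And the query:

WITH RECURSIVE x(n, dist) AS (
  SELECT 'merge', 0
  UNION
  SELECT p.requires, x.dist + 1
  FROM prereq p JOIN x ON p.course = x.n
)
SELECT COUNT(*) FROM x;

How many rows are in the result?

7

Base: (merge, dist=0).
Iteration 1: edges from {merge} -> (release, dist=1), (tag, dist=1).
Iteration 2: edges from {release,tag} -> (fetch, dist=2), (parse, dist=2), (rollback, dist=2).
Iteration 3: edges from {fetch,parse,rollback} -> (fetch, dist=3).
Iteration 4: no outgoing edges from {fetch}; recursion stops.
Total rows emitted: 7.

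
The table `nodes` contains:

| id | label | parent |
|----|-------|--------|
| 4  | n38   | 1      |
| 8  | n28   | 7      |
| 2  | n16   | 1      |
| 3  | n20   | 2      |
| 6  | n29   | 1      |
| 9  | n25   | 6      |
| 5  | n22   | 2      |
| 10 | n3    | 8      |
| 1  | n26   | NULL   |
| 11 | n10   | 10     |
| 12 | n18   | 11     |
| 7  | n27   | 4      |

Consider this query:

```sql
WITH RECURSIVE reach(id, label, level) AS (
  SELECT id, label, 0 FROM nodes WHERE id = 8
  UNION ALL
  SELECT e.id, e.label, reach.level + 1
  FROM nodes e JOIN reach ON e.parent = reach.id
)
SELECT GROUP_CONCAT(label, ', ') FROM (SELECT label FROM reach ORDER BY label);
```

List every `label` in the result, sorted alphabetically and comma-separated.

n10, n18, n28, n3

Base: id=8 (n28) at level 0.
Iteration 1: rows with parent in {8} -> n3 (id 10, level 1).
Iteration 2: rows with parent in {10} -> n10 (id 11, level 2).
Iteration 3: rows with parent in {11} -> n18 (id 12, level 3).
Iteration 4: no rows with parent in {12}; recursion stops.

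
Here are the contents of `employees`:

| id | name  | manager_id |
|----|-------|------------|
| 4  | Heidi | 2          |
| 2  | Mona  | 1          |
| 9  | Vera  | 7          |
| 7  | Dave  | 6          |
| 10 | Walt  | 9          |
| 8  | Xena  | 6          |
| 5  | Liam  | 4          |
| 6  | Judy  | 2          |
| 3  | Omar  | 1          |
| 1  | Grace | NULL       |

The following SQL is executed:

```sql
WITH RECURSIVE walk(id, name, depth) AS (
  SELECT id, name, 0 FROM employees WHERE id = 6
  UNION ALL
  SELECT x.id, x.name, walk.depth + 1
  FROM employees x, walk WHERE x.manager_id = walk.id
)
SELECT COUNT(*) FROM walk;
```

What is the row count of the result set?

5

Base: id=6 (Judy) at depth 0.
Iteration 1: rows with manager_id in {6} -> Dave (id 7, depth 1), Xena (id 8, depth 1).
Iteration 2: rows with manager_id in {7,8} -> Vera (id 9, depth 2).
Iteration 3: rows with manager_id in {9} -> Walt (id 10, depth 3).
Iteration 4: no rows with manager_id in {10}; recursion stops.
Total rows emitted: 5.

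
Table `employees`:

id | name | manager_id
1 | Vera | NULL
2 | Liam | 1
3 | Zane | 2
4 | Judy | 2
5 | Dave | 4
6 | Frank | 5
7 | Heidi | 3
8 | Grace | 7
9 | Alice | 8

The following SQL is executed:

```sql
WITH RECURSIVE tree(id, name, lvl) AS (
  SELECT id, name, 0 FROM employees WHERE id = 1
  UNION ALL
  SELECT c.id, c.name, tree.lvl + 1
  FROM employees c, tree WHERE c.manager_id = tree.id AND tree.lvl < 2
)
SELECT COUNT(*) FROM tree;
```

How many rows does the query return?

4

Base: id=1 (Vera) at lvl 0.
Iteration 1: rows with manager_id in {1} -> Liam (id 2, lvl 1).
Iteration 2: rows with manager_id in {2} -> Zane (id 3, lvl 2), Judy (id 4, lvl 2).
Iteration 3: lvl < 2 fails for all current rows; recursion stops.
Total rows emitted: 4.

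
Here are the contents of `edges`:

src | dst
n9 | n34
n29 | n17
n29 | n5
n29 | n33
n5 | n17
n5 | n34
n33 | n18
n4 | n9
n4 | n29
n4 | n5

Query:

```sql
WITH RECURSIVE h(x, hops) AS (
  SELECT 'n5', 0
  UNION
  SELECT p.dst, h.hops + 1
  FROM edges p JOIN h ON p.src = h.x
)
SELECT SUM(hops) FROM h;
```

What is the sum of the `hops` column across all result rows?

2

Base: (n5, hops=0).
Iteration 1: edges from {n5} -> (n17, hops=1), (n34, hops=1).
Iteration 2: no outgoing edges from {n17,n34}; recursion stops.
SUM(hops) = 0 + 1 + 1 = 2.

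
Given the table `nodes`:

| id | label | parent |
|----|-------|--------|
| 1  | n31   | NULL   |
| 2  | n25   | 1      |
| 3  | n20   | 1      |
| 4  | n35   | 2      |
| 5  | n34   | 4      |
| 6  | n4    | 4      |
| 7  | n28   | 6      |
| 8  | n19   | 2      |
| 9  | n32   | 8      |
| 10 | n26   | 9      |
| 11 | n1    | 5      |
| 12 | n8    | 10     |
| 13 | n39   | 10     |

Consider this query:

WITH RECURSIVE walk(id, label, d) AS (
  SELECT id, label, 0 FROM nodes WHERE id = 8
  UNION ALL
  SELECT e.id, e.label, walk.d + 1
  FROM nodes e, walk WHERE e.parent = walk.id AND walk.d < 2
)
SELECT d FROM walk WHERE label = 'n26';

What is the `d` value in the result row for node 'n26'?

Base: id=8 (n19) at d 0.
Iteration 1: rows with parent in {8} -> n32 (id 9, d 1).
Iteration 2: rows with parent in {9} -> n26 (id 10, d 2).
Iteration 3: d < 2 fails for all current rows; recursion stops.

2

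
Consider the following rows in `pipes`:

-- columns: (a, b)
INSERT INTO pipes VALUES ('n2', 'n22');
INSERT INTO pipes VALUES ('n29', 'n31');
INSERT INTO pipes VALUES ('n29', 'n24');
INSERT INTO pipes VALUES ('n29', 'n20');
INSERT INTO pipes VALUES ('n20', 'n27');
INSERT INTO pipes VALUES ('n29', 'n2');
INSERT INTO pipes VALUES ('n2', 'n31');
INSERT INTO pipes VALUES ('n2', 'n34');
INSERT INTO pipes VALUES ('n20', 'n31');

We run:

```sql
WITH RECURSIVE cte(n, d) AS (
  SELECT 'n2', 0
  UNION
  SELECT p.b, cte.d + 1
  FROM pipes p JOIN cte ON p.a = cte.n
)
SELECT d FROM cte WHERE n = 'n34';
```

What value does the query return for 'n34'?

Base: (n2, d=0).
Iteration 1: edges from {n2} -> (n22, d=1), (n31, d=1), (n34, d=1).
Iteration 2: no outgoing edges from {n22,n31,n34}; recursion stops.

1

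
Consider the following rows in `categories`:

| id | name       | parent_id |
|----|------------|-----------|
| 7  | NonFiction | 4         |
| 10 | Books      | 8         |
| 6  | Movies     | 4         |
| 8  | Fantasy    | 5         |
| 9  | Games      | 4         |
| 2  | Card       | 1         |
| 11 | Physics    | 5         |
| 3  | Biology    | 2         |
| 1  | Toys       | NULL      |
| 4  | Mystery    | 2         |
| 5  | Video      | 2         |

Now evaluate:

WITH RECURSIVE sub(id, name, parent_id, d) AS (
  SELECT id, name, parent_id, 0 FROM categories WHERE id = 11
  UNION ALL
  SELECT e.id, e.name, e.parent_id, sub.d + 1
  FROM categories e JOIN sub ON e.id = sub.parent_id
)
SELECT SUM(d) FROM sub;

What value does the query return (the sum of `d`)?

Base: id=11 (Physics), parent_id=5, d 0.
Iteration 1: join on id=5 -> Video (id 5, parent_id=2, d 1).
Iteration 2: join on id=2 -> Card (id 2, parent_id=1, d 2).
Iteration 3: join on id=1 -> Toys (id 1, parent_id=NULL, d 3).
Iteration 4: parent_id is NULL; no match; recursion stops.
SUM(d) = 0 + 1 + 2 + 3 = 6.

6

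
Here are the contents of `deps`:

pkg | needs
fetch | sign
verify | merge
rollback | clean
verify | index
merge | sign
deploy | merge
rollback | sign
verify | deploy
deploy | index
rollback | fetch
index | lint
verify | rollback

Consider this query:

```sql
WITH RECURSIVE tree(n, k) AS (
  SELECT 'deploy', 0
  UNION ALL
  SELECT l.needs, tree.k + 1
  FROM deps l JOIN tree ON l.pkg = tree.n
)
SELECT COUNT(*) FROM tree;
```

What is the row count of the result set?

5

Base: (deploy, k=0).
Iteration 1: edges from {deploy} -> (index, k=1), (merge, k=1).
Iteration 2: edges from {index,merge} -> (lint, k=2), (sign, k=2).
Iteration 3: no outgoing edges from {lint,sign}; recursion stops.
Total rows emitted: 5.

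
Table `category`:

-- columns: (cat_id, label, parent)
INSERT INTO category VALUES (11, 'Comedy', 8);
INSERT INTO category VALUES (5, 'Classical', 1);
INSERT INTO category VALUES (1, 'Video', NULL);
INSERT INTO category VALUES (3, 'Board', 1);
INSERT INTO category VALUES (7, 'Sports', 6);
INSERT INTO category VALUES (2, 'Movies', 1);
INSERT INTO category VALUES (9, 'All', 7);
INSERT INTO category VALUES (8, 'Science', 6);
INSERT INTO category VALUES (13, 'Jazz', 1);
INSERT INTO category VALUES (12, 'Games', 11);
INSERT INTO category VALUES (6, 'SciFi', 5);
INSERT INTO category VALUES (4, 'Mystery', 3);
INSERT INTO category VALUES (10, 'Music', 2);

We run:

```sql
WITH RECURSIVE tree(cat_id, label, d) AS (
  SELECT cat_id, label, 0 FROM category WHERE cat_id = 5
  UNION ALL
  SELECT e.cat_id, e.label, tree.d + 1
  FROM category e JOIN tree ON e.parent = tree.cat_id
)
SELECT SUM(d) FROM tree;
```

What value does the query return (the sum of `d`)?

Base: cat_id=5 (Classical) at d 0.
Iteration 1: rows with parent in {5} -> SciFi (id 6, d 1).
Iteration 2: rows with parent in {6} -> Sports (id 7, d 2), Science (id 8, d 2).
Iteration 3: rows with parent in {7,8} -> All (id 9, d 3), Comedy (id 11, d 3).
Iteration 4: rows with parent in {9,11} -> Games (id 12, d 4).
Iteration 5: no rows with parent in {12}; recursion stops.
SUM(d) = 0 + 1 + 2 + 2 + 3 + 3 + 4 = 15.

15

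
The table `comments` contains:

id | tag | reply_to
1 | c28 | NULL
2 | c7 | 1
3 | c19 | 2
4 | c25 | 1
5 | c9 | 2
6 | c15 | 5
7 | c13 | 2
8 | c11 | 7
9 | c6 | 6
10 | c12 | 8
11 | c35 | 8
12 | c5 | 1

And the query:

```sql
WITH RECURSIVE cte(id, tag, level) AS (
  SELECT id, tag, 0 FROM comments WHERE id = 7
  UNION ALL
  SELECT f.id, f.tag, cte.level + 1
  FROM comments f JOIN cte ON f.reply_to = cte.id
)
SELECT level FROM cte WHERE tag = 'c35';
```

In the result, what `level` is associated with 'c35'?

Base: id=7 (c13) at level 0.
Iteration 1: rows with reply_to in {7} -> c11 (id 8, level 1).
Iteration 2: rows with reply_to in {8} -> c12 (id 10, level 2), c35 (id 11, level 2).
Iteration 3: no rows with reply_to in {10,11}; recursion stops.

2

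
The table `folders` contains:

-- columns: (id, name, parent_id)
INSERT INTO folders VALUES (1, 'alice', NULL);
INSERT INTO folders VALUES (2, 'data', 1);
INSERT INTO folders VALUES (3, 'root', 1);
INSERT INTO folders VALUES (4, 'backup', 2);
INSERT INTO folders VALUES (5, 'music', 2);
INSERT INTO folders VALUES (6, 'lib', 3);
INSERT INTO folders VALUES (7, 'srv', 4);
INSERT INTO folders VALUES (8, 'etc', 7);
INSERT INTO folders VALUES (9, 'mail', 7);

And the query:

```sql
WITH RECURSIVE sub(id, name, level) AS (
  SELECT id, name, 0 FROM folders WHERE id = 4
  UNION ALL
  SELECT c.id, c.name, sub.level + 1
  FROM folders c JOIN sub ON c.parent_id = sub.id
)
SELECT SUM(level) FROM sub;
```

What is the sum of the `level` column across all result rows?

5

Base: id=4 (backup) at level 0.
Iteration 1: rows with parent_id in {4} -> srv (id 7, level 1).
Iteration 2: rows with parent_id in {7} -> etc (id 8, level 2), mail (id 9, level 2).
Iteration 3: no rows with parent_id in {8,9}; recursion stops.
SUM(level) = 0 + 1 + 2 + 2 = 5.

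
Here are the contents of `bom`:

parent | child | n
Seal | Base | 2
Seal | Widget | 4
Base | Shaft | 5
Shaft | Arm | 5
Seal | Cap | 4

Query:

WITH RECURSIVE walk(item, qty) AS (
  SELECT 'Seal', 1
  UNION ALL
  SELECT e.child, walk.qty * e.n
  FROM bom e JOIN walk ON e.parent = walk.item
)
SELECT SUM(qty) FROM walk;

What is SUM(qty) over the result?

71

Base: (Seal, qty=1).
Iteration 1: components of {Seal} -> Base = 1*2 = 2, Cap = 1*4 = 4, Widget = 1*4 = 4.
Iteration 2: components of {Base,Cap,Widget} -> Shaft = 2*5 = 10.
Iteration 3: components of {Shaft} -> Arm = 10*5 = 50.
Iteration 4: no further components; recursion stops.
SUM(qty) = 1 + 2 + 4 + 4 + 10 + 50 = 71.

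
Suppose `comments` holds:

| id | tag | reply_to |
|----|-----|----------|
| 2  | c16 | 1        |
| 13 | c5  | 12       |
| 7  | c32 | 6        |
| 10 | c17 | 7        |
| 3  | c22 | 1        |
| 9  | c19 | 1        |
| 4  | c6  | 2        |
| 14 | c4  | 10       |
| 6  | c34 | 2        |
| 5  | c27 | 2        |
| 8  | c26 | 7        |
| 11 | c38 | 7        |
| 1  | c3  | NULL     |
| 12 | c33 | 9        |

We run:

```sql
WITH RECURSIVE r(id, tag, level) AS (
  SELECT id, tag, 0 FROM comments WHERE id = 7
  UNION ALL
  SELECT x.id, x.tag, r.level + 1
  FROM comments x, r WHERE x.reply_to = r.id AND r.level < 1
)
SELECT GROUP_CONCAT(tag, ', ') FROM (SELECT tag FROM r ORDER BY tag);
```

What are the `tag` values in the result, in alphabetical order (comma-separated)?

Base: id=7 (c32) at level 0.
Iteration 1: rows with reply_to in {7} -> c26 (id 8, level 1), c17 (id 10, level 1), c38 (id 11, level 1).
Iteration 2: level < 1 fails for all current rows; recursion stops.

c17, c26, c32, c38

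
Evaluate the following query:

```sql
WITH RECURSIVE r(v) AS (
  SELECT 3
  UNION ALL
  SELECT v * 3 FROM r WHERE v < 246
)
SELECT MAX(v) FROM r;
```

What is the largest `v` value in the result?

729

Base: v=3.
Iteration 1: 3 < 246 holds -> v = 3 * 3 = 9.
Iteration 2: 9 < 246 holds -> v = 9 * 3 = 27.
Iteration 3: 27 < 246 holds -> v = 27 * 3 = 81.
Iteration 4: 81 < 246 holds -> v = 81 * 3 = 243.
Iteration 5: 243 < 246 holds -> v = 243 * 3 = 729.
Iteration 6: 729 < 246 fails; recursion stops.
v values: 3, 9, 27, 81, 243, 729; the maximum is 729.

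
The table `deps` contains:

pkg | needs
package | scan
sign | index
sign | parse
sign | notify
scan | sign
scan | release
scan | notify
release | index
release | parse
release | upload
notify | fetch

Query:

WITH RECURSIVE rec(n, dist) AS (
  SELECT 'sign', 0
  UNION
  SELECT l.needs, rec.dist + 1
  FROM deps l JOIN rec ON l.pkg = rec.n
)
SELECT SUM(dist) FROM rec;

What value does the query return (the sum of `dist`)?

Base: (sign, dist=0).
Iteration 1: edges from {sign} -> (index, dist=1), (notify, dist=1), (parse, dist=1).
Iteration 2: edges from {index,notify,parse} -> (fetch, dist=2).
Iteration 3: no outgoing edges from {fetch}; recursion stops.
SUM(dist) = 0 + 1 + 1 + 1 + 2 = 5.

5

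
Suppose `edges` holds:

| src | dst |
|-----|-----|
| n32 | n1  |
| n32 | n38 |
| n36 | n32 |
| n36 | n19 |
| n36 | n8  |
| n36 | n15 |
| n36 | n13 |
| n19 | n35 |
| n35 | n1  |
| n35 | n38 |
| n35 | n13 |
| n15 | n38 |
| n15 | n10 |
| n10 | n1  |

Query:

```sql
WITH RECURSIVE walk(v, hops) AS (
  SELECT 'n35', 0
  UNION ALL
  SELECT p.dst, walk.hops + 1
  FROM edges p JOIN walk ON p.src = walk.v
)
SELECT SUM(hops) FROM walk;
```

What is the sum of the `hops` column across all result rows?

3

Base: (n35, hops=0).
Iteration 1: edges from {n35} -> (n1, hops=1), (n13, hops=1), (n38, hops=1).
Iteration 2: no outgoing edges from {n1,n13,n38}; recursion stops.
SUM(hops) = 0 + 1 + 1 + 1 = 3.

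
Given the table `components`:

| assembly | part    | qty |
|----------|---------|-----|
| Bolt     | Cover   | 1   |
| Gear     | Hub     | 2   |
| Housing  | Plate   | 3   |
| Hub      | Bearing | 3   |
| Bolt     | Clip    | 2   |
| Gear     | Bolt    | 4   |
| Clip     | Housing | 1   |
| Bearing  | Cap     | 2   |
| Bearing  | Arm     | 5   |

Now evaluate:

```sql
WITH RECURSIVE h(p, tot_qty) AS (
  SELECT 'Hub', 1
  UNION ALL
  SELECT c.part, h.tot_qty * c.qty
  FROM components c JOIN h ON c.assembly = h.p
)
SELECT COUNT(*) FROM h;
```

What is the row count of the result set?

4

Base: (Hub, tot_qty=1).
Iteration 1: components of {Hub} -> Bearing = 1*3 = 3.
Iteration 2: components of {Bearing} -> Arm = 3*5 = 15, Cap = 3*2 = 6.
Iteration 3: no further components; recursion stops.
Total rows emitted: 4.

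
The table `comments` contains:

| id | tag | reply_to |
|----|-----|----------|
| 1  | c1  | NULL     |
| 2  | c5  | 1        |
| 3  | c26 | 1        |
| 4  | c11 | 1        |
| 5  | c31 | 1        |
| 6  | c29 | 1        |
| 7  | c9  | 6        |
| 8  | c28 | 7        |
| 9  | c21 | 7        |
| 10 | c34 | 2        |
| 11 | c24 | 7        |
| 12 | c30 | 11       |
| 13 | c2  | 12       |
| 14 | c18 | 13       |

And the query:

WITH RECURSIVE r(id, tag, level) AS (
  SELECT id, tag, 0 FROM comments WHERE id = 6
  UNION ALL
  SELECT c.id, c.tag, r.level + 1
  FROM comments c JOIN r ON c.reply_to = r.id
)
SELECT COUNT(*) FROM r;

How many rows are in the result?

8

Base: id=6 (c29) at level 0.
Iteration 1: rows with reply_to in {6} -> c9 (id 7, level 1).
Iteration 2: rows with reply_to in {7} -> c28 (id 8, level 2), c21 (id 9, level 2), c24 (id 11, level 2).
Iteration 3: rows with reply_to in {8,9,11} -> c30 (id 12, level 3).
Iteration 4: rows with reply_to in {12} -> c2 (id 13, level 4).
Iteration 5: rows with reply_to in {13} -> c18 (id 14, level 5).
Iteration 6: no rows with reply_to in {14}; recursion stops.
Total rows emitted: 8.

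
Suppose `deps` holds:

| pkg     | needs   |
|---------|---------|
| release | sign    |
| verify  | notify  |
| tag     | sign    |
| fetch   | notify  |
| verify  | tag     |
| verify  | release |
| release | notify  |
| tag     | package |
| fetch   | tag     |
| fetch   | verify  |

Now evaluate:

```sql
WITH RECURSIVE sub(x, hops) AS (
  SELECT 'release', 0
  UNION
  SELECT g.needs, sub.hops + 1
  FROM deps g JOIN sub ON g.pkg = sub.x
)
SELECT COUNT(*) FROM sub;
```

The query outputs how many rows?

Base: (release, hops=0).
Iteration 1: edges from {release} -> (notify, hops=1), (sign, hops=1).
Iteration 2: no outgoing edges from {notify,sign}; recursion stops.
Total rows emitted: 3.

3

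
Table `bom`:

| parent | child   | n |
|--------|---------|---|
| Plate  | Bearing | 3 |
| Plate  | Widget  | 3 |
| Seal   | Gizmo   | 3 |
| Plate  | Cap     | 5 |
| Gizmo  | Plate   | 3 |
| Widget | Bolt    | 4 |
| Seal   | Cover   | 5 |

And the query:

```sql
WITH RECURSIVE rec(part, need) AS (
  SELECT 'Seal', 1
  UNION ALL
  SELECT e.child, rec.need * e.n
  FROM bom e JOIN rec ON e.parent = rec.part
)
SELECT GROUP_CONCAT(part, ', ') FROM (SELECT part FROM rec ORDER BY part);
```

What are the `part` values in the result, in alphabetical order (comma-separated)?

Base: (Seal, need=1).
Iteration 1: components of {Seal} -> Cover = 1*5 = 5, Gizmo = 1*3 = 3.
Iteration 2: components of {Cover,Gizmo} -> Plate = 3*3 = 9.
Iteration 3: components of {Plate} -> Bearing = 9*3 = 27, Cap = 9*5 = 45, Widget = 9*3 = 27.
Iteration 4: components of {Bearing,Cap,Widget} -> Bolt = 27*4 = 108.
Iteration 5: no further components; recursion stops.

Bearing, Bolt, Cap, Cover, Gizmo, Plate, Seal, Widget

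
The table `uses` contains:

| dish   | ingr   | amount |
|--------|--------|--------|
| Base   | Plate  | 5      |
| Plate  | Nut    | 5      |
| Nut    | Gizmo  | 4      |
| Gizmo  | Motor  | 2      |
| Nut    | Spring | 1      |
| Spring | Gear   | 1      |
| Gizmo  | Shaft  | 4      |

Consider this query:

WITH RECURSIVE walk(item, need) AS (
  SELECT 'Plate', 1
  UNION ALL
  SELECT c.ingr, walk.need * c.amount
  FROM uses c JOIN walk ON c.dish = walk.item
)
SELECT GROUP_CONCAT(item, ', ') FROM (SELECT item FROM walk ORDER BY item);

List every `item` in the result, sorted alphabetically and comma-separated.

Base: (Plate, need=1).
Iteration 1: components of {Plate} -> Nut = 1*5 = 5.
Iteration 2: components of {Nut} -> Gizmo = 5*4 = 20, Spring = 5*1 = 5.
Iteration 3: components of {Gizmo,Spring} -> Gear = 5*1 = 5, Motor = 20*2 = 40, Shaft = 20*4 = 80.
Iteration 4: no further components; recursion stops.

Gear, Gizmo, Motor, Nut, Plate, Shaft, Spring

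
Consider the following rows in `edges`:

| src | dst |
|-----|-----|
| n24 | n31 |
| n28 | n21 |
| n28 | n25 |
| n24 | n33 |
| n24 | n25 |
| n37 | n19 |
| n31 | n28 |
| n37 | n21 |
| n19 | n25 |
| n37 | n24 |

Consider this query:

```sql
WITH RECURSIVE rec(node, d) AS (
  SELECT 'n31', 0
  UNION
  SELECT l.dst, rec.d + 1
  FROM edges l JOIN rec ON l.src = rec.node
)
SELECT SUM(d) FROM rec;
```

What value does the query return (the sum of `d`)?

Base: (n31, d=0).
Iteration 1: edges from {n31} -> (n28, d=1).
Iteration 2: edges from {n28} -> (n21, d=2), (n25, d=2).
Iteration 3: no outgoing edges from {n21,n25}; recursion stops.
SUM(d) = 0 + 1 + 2 + 2 = 5.

5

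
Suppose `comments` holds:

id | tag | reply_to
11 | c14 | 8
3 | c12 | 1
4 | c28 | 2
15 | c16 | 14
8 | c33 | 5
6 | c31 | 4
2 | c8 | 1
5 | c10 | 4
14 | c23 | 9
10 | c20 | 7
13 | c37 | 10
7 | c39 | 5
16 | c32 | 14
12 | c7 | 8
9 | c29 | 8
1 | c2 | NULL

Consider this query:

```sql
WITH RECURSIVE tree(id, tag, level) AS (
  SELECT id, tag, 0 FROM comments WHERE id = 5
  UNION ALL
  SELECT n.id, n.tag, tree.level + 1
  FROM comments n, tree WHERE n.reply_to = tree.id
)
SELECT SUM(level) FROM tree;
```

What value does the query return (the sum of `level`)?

Base: id=5 (c10) at level 0.
Iteration 1: rows with reply_to in {5} -> c39 (id 7, level 1), c33 (id 8, level 1).
Iteration 2: rows with reply_to in {7,8} -> c29 (id 9, level 2), c20 (id 10, level 2), c14 (id 11, level 2), c7 (id 12, level 2).
Iteration 3: rows with reply_to in {9,10,11,12} -> c37 (id 13, level 3), c23 (id 14, level 3).
Iteration 4: rows with reply_to in {13,14} -> c16 (id 15, level 4), c32 (id 16, level 4).
Iteration 5: no rows with reply_to in {15,16}; recursion stops.
SUM(level) = 0 + 1 + 1 + 2 + 2 + 2 + 2 + 3 + 3 + 4 + 4 = 24.

24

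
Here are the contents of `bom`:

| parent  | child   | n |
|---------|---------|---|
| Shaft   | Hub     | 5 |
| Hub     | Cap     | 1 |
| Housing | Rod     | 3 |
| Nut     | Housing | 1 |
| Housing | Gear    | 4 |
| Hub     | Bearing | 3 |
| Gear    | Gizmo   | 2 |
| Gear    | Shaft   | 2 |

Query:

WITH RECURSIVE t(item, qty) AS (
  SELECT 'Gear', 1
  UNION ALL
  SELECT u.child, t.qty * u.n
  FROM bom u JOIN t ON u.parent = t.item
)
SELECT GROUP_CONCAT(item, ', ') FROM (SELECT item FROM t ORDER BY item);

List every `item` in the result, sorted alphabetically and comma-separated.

Bearing, Cap, Gear, Gizmo, Hub, Shaft

Base: (Gear, qty=1).
Iteration 1: components of {Gear} -> Gizmo = 1*2 = 2, Shaft = 1*2 = 2.
Iteration 2: components of {Gizmo,Shaft} -> Hub = 2*5 = 10.
Iteration 3: components of {Hub} -> Bearing = 10*3 = 30, Cap = 10*1 = 10.
Iteration 4: no further components; recursion stops.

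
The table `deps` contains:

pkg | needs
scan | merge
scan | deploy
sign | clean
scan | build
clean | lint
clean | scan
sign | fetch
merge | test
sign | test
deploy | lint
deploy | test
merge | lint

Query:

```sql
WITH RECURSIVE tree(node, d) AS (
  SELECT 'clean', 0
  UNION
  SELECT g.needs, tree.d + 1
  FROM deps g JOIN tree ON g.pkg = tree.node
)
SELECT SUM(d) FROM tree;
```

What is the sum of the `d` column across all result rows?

14

Base: (clean, d=0).
Iteration 1: edges from {clean} -> (lint, d=1), (scan, d=1).
Iteration 2: edges from {lint,scan} -> (build, d=2), (deploy, d=2), (merge, d=2).
Iteration 3: edges from {build,deploy,merge} -> (lint, d=3), (test, d=3). [UNION drops 2 duplicate row(s)]
Iteration 4: no outgoing edges from {lint,test}; recursion stops.
SUM(d) = 0 + 1 + 1 + 2 + 2 + 2 + 3 + 3 = 14.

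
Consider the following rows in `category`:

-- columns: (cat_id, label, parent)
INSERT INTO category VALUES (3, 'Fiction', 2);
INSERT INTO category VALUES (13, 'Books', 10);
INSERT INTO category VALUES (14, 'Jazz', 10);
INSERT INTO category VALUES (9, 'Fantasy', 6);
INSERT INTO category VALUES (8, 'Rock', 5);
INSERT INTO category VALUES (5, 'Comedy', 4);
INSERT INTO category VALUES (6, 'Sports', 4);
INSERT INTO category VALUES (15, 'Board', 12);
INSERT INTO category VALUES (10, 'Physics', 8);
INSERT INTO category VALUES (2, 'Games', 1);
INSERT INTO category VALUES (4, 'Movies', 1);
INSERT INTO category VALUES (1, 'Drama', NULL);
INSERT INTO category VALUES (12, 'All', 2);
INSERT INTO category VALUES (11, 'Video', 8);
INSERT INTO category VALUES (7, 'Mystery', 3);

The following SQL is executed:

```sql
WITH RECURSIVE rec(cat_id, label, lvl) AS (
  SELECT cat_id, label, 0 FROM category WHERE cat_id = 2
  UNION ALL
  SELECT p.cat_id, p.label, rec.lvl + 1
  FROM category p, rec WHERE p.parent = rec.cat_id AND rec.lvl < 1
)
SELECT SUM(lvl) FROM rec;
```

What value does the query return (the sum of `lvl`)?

Base: cat_id=2 (Games) at lvl 0.
Iteration 1: rows with parent in {2} -> Fiction (id 3, lvl 1), All (id 12, lvl 1).
Iteration 2: lvl < 1 fails for all current rows; recursion stops.
SUM(lvl) = 0 + 1 + 1 = 2.

2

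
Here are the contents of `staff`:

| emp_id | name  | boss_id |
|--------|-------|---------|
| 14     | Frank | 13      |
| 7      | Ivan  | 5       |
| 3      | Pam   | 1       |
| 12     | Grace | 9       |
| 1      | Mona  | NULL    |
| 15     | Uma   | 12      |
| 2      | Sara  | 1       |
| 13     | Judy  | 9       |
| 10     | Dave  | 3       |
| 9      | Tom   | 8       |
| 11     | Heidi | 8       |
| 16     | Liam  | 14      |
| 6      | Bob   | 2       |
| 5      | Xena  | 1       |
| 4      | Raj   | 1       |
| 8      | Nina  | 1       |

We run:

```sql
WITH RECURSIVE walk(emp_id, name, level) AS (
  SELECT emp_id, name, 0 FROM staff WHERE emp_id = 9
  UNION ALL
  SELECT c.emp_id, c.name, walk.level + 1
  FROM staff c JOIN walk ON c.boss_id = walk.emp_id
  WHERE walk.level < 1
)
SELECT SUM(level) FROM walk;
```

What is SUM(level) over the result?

Base: emp_id=9 (Tom) at level 0.
Iteration 1: rows with boss_id in {9} -> Grace (id 12, level 1), Judy (id 13, level 1).
Iteration 2: level < 1 fails for all current rows; recursion stops.
SUM(level) = 0 + 1 + 1 = 2.

2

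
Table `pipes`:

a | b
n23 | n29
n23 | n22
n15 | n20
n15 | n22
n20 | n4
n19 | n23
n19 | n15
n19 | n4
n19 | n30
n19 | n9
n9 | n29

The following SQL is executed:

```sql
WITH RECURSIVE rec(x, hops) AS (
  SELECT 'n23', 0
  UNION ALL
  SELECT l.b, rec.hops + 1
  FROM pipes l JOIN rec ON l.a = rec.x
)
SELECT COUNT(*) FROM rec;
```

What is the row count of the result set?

Base: (n23, hops=0).
Iteration 1: edges from {n23} -> (n22, hops=1), (n29, hops=1).
Iteration 2: no outgoing edges from {n22,n29}; recursion stops.
Total rows emitted: 3.

3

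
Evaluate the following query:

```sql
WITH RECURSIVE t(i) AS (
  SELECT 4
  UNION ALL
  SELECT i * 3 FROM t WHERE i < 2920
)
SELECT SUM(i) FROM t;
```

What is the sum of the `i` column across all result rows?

Base: i=4.
Iteration 1: 4 < 2920 holds -> i = 4 * 3 = 12.
Iteration 2: 12 < 2920 holds -> i = 12 * 3 = 36.
Iteration 3: 36 < 2920 holds -> i = 36 * 3 = 108.
Iteration 4: 108 < 2920 holds -> i = 108 * 3 = 324.
Iteration 5: 324 < 2920 holds -> i = 324 * 3 = 972.
Iteration 6: 972 < 2920 holds -> i = 972 * 3 = 2916.
Iteration 7: 2916 < 2920 holds -> i = 2916 * 3 = 8748.
Iteration 8: 8748 < 2920 fails; recursion stops.
SUM(i) = 4 + 12 + 36 + 108 + 324 + 972 + 2916 + 8748 = 13120.

13120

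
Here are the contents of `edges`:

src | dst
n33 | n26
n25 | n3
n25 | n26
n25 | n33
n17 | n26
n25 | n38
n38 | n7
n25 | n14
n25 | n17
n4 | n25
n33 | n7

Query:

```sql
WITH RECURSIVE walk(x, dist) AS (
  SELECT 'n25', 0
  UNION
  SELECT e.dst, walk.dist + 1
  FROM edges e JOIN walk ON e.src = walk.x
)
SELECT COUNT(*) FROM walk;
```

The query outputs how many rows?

Base: (n25, dist=0).
Iteration 1: edges from {n25} -> (n14, dist=1), (n17, dist=1), (n26, dist=1), (n3, dist=1), (n33, dist=1), (n38, dist=1).
Iteration 2: edges from {n14,n17,n26,n3,n33,n38} -> (n26, dist=2), (n7, dist=2). [UNION drops 2 duplicate row(s)]
Iteration 3: no outgoing edges from {n26,n7}; recursion stops.
Total rows emitted: 9.

9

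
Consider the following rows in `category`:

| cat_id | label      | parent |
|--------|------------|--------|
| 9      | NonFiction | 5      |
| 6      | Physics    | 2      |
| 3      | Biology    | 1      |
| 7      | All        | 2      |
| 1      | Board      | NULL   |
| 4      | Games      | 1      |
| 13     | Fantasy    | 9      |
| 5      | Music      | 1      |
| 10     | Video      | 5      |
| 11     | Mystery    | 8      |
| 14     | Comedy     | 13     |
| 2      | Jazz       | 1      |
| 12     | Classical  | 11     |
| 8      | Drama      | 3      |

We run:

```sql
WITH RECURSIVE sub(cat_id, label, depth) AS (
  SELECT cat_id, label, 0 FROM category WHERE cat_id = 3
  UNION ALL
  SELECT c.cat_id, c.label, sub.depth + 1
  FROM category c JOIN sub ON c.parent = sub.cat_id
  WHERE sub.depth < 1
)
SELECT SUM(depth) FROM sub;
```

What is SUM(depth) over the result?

Base: cat_id=3 (Biology) at depth 0.
Iteration 1: rows with parent in {3} -> Drama (id 8, depth 1).
Iteration 2: depth < 1 fails for all current rows; recursion stops.
SUM(depth) = 0 + 1 = 1.

1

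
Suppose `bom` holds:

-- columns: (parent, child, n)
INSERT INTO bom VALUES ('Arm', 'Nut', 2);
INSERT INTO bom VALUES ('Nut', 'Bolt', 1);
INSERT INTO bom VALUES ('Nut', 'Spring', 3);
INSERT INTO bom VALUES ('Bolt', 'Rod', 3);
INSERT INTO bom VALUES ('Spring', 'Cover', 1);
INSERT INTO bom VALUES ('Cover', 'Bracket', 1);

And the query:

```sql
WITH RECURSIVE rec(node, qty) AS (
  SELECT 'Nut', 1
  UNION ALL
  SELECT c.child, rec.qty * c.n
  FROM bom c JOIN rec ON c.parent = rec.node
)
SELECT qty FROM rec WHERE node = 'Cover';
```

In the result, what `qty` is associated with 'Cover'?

3

Base: (Nut, qty=1).
Iteration 1: components of {Nut} -> Bolt = 1*1 = 1, Spring = 1*3 = 3.
Iteration 2: components of {Bolt,Spring} -> Cover = 3*1 = 3, Rod = 1*3 = 3.
Iteration 3: components of {Cover,Rod} -> Bracket = 3*1 = 3.
Iteration 4: no further components; recursion stops.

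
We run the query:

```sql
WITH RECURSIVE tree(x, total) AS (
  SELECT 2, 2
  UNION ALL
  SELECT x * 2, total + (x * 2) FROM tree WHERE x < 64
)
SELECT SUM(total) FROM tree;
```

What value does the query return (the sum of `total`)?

Base: x=2, total=2.
Iteration 1: 2 < 64 holds -> x = 2 * 2 = 4, total = 2 + 4 = 6.
Iteration 2: 4 < 64 holds -> x = 4 * 2 = 8, total = 6 + 8 = 14.
Iteration 3: 8 < 64 holds -> x = 8 * 2 = 16, total = 14 + 16 = 30.
Iteration 4: 16 < 64 holds -> x = 16 * 2 = 32, total = 30 + 32 = 62.
Iteration 5: 32 < 64 holds -> x = 32 * 2 = 64, total = 62 + 64 = 126.
Iteration 6: 64 < 64 fails; recursion stops.
SUM(total) = 2 + 6 + 14 + 30 + 62 + 126 = 240.

240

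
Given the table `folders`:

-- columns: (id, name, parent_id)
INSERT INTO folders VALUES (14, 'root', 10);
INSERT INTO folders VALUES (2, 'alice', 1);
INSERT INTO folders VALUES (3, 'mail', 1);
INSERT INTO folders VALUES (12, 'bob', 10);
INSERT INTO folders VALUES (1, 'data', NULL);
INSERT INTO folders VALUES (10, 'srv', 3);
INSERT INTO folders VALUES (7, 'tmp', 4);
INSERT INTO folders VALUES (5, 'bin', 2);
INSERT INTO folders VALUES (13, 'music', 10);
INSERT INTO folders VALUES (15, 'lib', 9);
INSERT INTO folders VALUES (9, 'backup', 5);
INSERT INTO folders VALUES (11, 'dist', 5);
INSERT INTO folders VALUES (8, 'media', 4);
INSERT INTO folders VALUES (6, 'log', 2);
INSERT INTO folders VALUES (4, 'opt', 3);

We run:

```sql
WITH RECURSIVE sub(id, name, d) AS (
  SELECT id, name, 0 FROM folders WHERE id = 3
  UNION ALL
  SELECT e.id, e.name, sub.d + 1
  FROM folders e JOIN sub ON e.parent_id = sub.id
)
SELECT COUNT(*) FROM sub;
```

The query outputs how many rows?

Base: id=3 (mail) at d 0.
Iteration 1: rows with parent_id in {3} -> opt (id 4, d 1), srv (id 10, d 1).
Iteration 2: rows with parent_id in {4,10} -> tmp (id 7, d 2), media (id 8, d 2), bob (id 12, d 2), music (id 13, d 2), root (id 14, d 2).
Iteration 3: no rows with parent_id in {7,8,12,13,14}; recursion stops.
Total rows emitted: 8.

8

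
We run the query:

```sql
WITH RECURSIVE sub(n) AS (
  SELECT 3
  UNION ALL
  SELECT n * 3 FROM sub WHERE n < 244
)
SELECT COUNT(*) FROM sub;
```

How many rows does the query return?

6

Base: n=3.
Iteration 1: 3 < 244 holds -> n = 3 * 3 = 9.
Iteration 2: 9 < 244 holds -> n = 9 * 3 = 27.
Iteration 3: 27 < 244 holds -> n = 27 * 3 = 81.
Iteration 4: 81 < 244 holds -> n = 81 * 3 = 243.
Iteration 5: 243 < 244 holds -> n = 243 * 3 = 729.
Iteration 6: 729 < 244 fails; recursion stops.
Total rows emitted: 6.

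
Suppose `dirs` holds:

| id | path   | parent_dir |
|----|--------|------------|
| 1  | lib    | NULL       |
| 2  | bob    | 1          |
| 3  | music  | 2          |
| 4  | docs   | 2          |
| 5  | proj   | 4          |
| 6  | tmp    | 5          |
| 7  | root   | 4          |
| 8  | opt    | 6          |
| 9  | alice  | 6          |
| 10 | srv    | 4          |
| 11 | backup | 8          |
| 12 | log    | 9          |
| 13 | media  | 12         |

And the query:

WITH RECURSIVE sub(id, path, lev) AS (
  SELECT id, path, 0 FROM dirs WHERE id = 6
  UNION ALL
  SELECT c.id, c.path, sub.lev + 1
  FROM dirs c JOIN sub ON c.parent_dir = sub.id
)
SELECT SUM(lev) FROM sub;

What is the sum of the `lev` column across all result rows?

Base: id=6 (tmp) at lev 0.
Iteration 1: rows with parent_dir in {6} -> opt (id 8, lev 1), alice (id 9, lev 1).
Iteration 2: rows with parent_dir in {8,9} -> backup (id 11, lev 2), log (id 12, lev 2).
Iteration 3: rows with parent_dir in {11,12} -> media (id 13, lev 3).
Iteration 4: no rows with parent_dir in {13}; recursion stops.
SUM(lev) = 0 + 1 + 1 + 2 + 2 + 3 = 9.

9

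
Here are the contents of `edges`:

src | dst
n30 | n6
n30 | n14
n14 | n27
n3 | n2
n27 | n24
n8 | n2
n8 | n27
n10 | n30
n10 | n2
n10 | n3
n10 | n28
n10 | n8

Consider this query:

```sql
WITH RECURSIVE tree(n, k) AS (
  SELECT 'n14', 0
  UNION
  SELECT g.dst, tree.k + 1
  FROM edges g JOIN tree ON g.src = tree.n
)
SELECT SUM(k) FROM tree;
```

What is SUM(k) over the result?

3

Base: (n14, k=0).
Iteration 1: edges from {n14} -> (n27, k=1).
Iteration 2: edges from {n27} -> (n24, k=2).
Iteration 3: no outgoing edges from {n24}; recursion stops.
SUM(k) = 0 + 1 + 2 = 3.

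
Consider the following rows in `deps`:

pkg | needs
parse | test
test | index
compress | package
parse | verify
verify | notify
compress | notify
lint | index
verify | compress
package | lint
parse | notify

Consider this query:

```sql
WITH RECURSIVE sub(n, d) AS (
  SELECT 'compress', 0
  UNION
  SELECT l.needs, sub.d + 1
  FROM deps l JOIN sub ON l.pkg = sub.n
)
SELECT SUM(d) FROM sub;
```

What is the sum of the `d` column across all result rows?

Base: (compress, d=0).
Iteration 1: edges from {compress} -> (notify, d=1), (package, d=1).
Iteration 2: edges from {notify,package} -> (lint, d=2).
Iteration 3: edges from {lint} -> (index, d=3).
Iteration 4: no outgoing edges from {index}; recursion stops.
SUM(d) = 0 + 1 + 1 + 2 + 3 = 7.

7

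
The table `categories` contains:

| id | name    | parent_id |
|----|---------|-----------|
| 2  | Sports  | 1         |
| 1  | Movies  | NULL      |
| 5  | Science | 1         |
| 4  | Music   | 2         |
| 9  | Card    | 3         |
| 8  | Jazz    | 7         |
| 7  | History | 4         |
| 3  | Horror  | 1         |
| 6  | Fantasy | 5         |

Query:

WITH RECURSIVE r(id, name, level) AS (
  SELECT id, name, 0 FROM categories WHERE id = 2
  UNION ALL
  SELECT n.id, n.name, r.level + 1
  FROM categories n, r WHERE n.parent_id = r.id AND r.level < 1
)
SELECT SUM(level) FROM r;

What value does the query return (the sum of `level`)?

1

Base: id=2 (Sports) at level 0.
Iteration 1: rows with parent_id in {2} -> Music (id 4, level 1).
Iteration 2: level < 1 fails for all current rows; recursion stops.
SUM(level) = 0 + 1 = 1.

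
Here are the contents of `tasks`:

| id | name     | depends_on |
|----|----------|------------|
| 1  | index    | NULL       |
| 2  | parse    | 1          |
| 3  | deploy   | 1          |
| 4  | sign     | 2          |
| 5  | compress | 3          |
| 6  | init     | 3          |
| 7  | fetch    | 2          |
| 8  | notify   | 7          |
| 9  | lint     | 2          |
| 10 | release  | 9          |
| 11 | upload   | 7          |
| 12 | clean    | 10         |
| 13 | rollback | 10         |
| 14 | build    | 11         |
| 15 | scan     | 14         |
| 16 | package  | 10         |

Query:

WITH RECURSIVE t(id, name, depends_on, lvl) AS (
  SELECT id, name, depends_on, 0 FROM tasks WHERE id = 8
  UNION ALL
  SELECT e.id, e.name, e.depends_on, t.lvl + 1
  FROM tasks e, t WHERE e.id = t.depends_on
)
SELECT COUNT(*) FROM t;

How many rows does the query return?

Base: id=8 (notify), depends_on=7, lvl 0.
Iteration 1: join on id=7 -> fetch (id 7, depends_on=2, lvl 1).
Iteration 2: join on id=2 -> parse (id 2, depends_on=1, lvl 2).
Iteration 3: join on id=1 -> index (id 1, depends_on=NULL, lvl 3).
Iteration 4: depends_on is NULL; no match; recursion stops.
Total rows emitted: 4.

4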